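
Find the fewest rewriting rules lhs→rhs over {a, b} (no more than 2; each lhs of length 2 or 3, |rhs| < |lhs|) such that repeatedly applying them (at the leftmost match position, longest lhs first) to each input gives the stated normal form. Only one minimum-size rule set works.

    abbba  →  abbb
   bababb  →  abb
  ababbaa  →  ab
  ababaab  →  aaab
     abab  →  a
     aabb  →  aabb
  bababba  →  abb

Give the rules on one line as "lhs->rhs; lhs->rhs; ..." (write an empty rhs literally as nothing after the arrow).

ba->b; bab->

  | abbba => abbb
  | bababb => abb
  | ababbaa => abaa => aba => ab
  | ababaab => aaab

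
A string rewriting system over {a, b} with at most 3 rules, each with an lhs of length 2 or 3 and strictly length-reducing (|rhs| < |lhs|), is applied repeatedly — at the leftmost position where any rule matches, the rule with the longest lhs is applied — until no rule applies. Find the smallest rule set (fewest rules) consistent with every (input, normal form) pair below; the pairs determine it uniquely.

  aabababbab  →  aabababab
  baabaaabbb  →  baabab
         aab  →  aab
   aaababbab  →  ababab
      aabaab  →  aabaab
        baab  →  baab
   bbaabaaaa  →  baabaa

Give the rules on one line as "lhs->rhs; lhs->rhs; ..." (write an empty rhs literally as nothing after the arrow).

aaa->a; bb->b

  | aabababbab => aabababab
  | baabaaabbb => baababbb => baababb => baabab
  | aab
  | aaababbab => ababbab => ababab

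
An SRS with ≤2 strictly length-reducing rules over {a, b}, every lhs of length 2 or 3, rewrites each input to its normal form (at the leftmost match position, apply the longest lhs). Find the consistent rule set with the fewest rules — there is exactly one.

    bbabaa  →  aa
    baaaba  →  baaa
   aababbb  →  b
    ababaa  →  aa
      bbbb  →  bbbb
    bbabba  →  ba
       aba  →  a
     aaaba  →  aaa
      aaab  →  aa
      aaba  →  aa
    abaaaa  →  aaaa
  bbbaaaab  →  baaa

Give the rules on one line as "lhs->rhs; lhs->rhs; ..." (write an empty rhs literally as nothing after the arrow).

  | bbabaa => abaa => aa
  | baaaba => baaa
  | aababbb => aabbb => abb => b
  | ababaa => abaa => aa

ab->; bba->a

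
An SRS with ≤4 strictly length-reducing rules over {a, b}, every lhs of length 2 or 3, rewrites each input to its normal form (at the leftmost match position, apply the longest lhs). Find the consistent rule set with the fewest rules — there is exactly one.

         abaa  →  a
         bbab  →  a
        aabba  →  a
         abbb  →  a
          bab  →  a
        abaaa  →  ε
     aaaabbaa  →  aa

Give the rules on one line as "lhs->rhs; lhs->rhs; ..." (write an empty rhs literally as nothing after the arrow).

  | abaa => ba => a
  | bbab => bab => ab => a
  | aabba => aaba => ab => a
  | abbb => abb => ab => a

ab->a; aba->b; ba->a; baa->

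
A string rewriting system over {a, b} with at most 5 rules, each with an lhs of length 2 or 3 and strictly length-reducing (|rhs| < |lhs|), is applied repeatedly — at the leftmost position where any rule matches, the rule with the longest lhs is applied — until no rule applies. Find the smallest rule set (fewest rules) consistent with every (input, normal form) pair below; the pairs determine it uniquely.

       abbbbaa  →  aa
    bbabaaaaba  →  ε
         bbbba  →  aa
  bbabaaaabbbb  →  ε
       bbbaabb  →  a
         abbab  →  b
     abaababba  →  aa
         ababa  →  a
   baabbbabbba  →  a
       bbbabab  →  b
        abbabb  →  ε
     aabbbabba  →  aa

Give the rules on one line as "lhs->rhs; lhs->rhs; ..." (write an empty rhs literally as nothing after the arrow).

aaa->bb; ba->; bb->; bba->aa

  | abbbbaa => abbaa => aaaa => bba => aa
  | bbabaaaaba => aabaaaaba => aaaaaba => bbaaba => aaaba => bbba => ba => ε
  | bbbba => bba => aa
  | bbabaaaabbbb => aabaaaabbbb => aaaaabbbb => bbaabbbb => aaabbbb => bbbbbb => bbbb => bb => ε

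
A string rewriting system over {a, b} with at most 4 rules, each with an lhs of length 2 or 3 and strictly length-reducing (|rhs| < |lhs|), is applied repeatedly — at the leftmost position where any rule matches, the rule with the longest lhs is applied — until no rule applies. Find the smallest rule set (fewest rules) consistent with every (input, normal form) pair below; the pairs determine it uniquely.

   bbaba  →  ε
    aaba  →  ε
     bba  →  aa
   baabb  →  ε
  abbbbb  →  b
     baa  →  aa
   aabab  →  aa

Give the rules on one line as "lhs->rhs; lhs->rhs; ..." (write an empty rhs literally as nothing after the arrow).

aaa->; ba->a; bab->; bb->a

  | bbaba => aaba => aaa => ε
  | aaba => aaa => ε
  | bba => aa
  | baabb => aabb => aaa => ε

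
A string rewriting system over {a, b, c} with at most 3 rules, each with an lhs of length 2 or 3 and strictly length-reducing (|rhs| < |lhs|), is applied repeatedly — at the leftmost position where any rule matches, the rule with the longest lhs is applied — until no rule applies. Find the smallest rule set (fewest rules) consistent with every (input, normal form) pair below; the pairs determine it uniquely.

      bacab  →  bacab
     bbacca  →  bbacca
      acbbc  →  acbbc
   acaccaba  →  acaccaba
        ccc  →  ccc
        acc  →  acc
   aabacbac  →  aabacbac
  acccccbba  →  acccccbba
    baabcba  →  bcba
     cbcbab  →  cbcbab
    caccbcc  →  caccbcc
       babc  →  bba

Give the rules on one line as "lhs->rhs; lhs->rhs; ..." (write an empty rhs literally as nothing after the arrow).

  | bacab
  | bbacca
  | acbbc
  | acaccaba

abc->ba; baa->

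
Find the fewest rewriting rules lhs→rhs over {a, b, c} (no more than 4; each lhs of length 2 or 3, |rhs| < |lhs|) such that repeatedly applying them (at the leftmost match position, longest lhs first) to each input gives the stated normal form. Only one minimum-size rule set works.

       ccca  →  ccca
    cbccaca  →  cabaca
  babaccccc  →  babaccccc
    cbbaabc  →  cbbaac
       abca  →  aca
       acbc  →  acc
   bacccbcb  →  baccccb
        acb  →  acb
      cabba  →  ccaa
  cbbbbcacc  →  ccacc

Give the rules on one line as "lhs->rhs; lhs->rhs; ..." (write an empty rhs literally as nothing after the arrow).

  | ccca
  | cbccaca => cabaca
  | babaccccc
  | cbbaabc => cbbaac

abb->ca; bc->c; bcc->ab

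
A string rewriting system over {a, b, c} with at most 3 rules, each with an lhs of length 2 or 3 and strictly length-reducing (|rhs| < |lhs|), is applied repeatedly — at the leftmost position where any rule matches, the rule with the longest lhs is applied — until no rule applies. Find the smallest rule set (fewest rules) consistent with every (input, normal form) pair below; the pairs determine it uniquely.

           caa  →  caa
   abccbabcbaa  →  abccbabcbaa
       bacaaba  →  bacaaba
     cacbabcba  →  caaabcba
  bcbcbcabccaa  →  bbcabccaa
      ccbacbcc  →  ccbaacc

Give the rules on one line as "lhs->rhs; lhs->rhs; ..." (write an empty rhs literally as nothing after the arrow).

acb->aa; cbc->

  | caa
  | abccbabcbaa
  | bacaaba
  | cacbabcba => caaabcba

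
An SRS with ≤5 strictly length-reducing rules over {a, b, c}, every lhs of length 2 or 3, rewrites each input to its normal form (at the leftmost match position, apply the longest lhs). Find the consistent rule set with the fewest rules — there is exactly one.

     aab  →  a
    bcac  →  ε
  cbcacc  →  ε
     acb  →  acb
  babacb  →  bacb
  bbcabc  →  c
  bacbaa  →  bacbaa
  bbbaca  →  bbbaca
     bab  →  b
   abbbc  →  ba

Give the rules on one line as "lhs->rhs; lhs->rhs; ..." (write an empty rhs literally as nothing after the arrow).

  | aab => a
  | bcac => cc => ε
  | cbcacc => cccc => cc => ε
  | acb

ab->; bc->a; bca->c; cc->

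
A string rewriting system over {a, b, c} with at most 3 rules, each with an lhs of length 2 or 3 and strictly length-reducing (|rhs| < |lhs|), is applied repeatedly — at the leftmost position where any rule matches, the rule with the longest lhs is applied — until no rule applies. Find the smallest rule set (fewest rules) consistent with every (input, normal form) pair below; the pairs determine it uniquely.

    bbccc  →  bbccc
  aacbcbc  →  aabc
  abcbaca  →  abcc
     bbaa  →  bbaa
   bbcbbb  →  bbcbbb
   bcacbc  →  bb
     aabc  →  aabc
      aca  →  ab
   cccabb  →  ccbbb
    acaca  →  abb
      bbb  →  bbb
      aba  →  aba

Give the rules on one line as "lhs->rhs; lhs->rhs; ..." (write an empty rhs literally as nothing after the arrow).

  | bbccc
  | aacbcbc => aabc
  | abcbaca => abcbab => abcc
  | bbaa

bab->c; ca->b; cbc->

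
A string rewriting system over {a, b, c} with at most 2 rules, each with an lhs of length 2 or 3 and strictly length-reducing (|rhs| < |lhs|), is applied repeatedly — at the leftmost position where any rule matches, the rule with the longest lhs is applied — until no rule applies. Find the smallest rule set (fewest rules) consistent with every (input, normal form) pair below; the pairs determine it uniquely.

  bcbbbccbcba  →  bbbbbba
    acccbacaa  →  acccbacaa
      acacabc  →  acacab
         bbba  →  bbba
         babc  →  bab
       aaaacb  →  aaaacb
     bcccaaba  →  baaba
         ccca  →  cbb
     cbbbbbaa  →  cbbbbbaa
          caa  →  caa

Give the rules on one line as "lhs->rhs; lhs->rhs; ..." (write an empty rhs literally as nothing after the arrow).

bc->b; cca->bb

  | bcbbbccbcba => bbbbccbcba => bbbbcbcba => bbbbbcba => bbbbbba
  | acccbacaa
  | acacabc => acacab
  | bbba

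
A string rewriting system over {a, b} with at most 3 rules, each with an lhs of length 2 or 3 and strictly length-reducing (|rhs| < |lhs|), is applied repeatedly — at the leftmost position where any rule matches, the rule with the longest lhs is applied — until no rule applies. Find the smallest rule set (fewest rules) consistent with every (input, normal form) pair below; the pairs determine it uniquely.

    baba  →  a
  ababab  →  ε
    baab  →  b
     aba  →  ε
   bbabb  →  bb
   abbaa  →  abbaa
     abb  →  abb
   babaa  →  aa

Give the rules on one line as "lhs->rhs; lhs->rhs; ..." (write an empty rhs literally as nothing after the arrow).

  | baba => a
  | ababab => bab => ε
  | baab => b
  | aba => ε

aab->; aba->; bab->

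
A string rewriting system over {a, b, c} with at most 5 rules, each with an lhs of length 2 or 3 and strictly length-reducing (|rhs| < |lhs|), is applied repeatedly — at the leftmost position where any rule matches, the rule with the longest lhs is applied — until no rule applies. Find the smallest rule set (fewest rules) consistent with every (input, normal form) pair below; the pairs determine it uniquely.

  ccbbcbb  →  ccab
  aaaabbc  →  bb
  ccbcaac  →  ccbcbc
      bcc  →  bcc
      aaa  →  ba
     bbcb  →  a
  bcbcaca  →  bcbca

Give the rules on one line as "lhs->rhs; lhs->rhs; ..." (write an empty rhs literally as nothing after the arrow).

  | ccbbcbb => ccacbb => ccab
  | aaaabbc => baabbc => bbbbc => bbac => bb
  | ccbcaac => ccbcbc
  | bcc

aa->b; ac->; acb->a; bbc->ac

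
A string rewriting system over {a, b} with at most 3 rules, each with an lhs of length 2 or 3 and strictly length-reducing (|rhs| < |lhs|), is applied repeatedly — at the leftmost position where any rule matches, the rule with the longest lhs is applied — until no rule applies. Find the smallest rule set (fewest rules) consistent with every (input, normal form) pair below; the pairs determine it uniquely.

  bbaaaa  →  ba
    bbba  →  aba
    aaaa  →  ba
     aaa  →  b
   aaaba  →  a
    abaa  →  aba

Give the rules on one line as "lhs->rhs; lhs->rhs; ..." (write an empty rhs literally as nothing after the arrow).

aa->a; aaa->b; bb->a

  | bbaaaa => aaaaa => baa => ba
  | bbba => aba
  | aaaa => ba
  | aaa => b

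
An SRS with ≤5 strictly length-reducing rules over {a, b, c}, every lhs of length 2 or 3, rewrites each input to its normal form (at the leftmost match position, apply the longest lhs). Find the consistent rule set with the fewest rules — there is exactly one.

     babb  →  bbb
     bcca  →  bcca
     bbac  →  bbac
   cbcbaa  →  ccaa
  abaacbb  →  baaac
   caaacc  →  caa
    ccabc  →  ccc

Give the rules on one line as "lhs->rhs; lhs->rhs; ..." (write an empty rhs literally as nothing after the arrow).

ab->b; acc->; cb->c; cbb->ac

  | babb => bbb
  | bcca
  | bbac
  | cbcbaa => ccbaa => ccaa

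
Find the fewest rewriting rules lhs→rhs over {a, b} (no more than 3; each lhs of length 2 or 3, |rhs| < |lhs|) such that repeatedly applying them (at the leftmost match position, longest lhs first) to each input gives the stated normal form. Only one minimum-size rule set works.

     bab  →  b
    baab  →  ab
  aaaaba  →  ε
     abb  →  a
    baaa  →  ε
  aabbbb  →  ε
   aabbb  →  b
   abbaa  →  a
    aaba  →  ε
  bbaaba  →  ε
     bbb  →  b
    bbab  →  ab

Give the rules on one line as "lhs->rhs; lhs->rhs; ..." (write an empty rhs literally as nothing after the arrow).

  | bab => b
  | baab => ab
  | aaaaba => aaba => ba => ε
  | abb => a

aa->; ba->; bb->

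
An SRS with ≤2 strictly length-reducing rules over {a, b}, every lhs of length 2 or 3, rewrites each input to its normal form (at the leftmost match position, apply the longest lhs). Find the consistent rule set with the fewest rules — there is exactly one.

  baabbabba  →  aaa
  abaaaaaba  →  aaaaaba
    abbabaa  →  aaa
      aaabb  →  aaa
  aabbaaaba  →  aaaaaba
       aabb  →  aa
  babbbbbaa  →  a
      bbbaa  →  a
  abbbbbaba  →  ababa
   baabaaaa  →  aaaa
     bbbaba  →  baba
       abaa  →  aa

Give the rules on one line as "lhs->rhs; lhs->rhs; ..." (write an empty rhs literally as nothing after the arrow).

  | baabbabba => abbabba => aabba => aaa
  | abaaaaaba => aaaaaba
  | abbabaa => aabaa => aaa
  | aaabb => aaa

baa->a; bb->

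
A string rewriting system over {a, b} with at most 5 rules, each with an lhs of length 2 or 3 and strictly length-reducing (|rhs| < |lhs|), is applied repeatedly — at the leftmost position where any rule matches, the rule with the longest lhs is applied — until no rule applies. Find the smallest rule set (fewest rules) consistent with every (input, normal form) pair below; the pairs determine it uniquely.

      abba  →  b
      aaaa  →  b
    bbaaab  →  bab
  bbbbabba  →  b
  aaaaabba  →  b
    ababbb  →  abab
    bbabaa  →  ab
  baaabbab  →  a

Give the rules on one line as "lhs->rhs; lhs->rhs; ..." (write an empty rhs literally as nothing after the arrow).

aa->b; aab->a; bb->b; bba->a

  | abba => aa => b
  | aaaa => baa => bb => b
  | bbaaab => aaab => bab
  | bbbbabba => bbbabba => bbabba => abba => aa => b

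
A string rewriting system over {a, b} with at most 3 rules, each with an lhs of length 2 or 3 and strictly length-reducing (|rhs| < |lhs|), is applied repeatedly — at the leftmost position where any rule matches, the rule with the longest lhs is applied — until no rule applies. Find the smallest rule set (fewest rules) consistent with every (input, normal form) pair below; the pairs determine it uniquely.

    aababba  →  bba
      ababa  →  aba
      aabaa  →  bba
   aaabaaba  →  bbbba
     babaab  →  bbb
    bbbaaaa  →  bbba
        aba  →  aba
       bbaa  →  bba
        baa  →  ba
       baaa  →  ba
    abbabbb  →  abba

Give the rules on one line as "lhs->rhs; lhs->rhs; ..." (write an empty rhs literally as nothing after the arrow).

  | aababba => bbabba => bbaba => bbaa => bba
  | ababa => abaa => aba
  | aabaa => bbaa => bba
  | aaabaaba => aabaaba => bbaaba => bbbba

aa->a; aab->bb; bab->ba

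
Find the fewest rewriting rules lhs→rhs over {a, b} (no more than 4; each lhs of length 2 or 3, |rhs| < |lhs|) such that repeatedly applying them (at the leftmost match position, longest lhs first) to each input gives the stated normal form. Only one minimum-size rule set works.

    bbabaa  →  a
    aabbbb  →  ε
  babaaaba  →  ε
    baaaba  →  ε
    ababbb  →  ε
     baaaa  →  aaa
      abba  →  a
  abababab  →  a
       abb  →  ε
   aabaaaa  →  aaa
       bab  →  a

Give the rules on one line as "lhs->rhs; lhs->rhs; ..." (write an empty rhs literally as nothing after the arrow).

  | bbabaa => abaa => baa => a
  | aabbbb => abbbb => bbbb => bb => ε
  | babaaaba => aaaaba => aaaba => aaba => aba => ba => ε
  | baaaba => aaba => aba => ba => ε

ab->b; ba->; bab->a; bb->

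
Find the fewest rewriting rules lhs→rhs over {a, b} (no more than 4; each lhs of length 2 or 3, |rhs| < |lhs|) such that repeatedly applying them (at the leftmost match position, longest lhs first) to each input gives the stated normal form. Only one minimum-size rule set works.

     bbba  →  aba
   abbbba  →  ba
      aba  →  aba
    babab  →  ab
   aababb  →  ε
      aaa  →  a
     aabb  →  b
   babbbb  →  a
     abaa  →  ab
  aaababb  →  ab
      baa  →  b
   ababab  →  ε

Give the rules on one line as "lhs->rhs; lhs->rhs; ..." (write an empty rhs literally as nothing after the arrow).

  | bbba => aba
  | abbbba => aabba => ba
  | aba
  | babab => aaab => ab

aa->; aab->; bab->aa; bb->a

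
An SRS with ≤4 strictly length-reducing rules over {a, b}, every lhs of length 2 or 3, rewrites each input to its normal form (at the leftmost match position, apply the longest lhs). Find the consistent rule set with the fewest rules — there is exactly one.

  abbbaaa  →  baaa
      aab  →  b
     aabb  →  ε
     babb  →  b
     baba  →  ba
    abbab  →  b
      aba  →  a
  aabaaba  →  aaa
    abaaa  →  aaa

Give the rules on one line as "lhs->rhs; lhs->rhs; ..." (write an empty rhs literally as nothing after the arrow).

  | abbbaaa => bbbaaa => baaa
  | aab => ab => b
  | aabb => abb => bb => ε
  | babb => bbb => b

ab->b; aba->a; bb->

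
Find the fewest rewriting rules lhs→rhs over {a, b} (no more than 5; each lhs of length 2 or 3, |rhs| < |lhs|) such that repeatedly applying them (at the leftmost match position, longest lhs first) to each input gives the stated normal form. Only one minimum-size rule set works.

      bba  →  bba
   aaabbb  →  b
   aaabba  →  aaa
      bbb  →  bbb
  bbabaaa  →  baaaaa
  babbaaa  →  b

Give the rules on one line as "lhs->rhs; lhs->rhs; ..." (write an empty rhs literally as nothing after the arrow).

  | bba
  | aaabbb => aab => ab => b
  | aaabba => aaa
  | bbb

ab->b; aba->ab; abb->; bab->aa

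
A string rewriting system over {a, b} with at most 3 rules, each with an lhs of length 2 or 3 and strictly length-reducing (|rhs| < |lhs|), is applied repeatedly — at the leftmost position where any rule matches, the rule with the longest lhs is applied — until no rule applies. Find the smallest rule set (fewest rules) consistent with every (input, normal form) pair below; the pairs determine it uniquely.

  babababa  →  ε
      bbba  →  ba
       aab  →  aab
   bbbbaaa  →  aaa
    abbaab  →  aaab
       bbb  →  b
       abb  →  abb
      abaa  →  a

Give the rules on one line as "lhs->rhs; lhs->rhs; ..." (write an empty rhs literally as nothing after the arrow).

  | babababa => bbaba => aba => ε
  | bbba => ba
  | aab
  | bbbbaaa => bbaaa => aaa

aba->; bba->a; bbb->b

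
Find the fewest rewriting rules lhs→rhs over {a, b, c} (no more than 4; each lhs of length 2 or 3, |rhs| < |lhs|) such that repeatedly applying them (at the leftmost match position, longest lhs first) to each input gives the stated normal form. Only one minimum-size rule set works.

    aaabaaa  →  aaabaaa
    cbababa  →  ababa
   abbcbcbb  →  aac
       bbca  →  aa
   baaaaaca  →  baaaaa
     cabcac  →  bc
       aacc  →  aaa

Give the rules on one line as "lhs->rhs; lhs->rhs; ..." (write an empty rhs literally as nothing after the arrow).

bb->c; ca->; cb->; cc->a

  | aaabaaa
  | cbababa => ababa
  | abbcbcbb => accbcbb => aabcbb => aabb => aac
  | bbca => cca => aa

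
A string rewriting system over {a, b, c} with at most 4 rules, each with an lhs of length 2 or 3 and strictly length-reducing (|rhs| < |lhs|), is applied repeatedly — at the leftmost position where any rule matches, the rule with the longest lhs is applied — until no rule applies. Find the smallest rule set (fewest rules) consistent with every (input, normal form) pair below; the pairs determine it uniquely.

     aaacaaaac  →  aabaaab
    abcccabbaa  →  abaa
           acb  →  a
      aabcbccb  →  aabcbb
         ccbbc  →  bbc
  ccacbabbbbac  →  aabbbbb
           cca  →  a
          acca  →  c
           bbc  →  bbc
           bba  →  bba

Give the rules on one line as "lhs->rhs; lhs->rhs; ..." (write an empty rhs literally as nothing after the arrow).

  | aaacaaaac => aabaaaac => aabaaab
  | abcccabbaa => abcabbaa => acbbaa => abaa
  | acb => a
  | aabcbccb => aabcbb

ac->b; acb->a; bca->c; cc->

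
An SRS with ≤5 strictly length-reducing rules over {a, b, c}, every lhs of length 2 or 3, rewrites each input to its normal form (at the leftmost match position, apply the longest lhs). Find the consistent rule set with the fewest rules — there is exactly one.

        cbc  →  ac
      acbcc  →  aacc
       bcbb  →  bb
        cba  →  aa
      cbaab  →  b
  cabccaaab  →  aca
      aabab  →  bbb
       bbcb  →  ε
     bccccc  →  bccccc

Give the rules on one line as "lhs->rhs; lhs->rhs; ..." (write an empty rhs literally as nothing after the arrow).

  | cbc => ac
  | acbcc => aacc
  | bcbb => bab => bb
  | cba => aa

ab->b; aba->bb; bba->; cb->a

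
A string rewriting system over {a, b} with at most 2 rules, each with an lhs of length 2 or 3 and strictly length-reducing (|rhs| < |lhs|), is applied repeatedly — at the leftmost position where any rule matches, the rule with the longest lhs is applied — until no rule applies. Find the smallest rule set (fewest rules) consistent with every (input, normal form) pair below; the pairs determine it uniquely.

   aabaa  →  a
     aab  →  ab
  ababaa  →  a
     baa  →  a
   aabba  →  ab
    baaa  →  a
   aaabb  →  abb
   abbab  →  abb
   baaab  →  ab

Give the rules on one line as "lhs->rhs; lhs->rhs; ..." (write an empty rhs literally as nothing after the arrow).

  | aabaa => abaa => aa => a
  | aab => ab
  | ababaa => abaa => aa => a
  | baa => a

aa->a; ba->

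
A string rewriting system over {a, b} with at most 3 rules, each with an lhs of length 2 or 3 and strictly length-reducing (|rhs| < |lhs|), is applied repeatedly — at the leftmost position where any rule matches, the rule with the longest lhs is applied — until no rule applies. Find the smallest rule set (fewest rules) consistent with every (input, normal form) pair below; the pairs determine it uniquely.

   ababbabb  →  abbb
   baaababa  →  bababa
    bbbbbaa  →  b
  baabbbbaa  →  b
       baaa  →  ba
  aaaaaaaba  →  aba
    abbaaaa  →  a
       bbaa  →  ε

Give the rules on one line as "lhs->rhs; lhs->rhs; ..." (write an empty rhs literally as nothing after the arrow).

aa->; bba->a

  | ababbabb => abaabb => abbb
  | baaababa => bababa
  | bbbbbaa => bbbaa => baa => b
  | baabbbbaa => bbbbbaa => bbbaa => baa => b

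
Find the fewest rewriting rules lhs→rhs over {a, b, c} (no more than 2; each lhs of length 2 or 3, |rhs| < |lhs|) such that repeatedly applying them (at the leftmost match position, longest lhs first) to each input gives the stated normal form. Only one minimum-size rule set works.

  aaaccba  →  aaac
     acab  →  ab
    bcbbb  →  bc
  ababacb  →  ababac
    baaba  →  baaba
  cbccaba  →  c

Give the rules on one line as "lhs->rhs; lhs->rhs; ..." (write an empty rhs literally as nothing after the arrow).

  | aaaccba => aaacca => aaac
  | acab => ab
  | bcbbb => bcbb => bcb => bc
  | ababacb => ababac

ca->; cb->c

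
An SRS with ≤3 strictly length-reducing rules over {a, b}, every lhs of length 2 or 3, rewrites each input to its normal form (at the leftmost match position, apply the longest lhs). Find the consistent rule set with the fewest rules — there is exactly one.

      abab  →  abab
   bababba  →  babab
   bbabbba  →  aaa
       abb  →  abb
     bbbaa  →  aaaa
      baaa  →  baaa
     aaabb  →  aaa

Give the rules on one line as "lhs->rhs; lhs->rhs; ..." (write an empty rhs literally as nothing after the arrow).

  | abab
  | bababba => babab
  | bbabbba => bbbba => aaba => aaa
  | abb

aab->aa; bba->b; bbb->aa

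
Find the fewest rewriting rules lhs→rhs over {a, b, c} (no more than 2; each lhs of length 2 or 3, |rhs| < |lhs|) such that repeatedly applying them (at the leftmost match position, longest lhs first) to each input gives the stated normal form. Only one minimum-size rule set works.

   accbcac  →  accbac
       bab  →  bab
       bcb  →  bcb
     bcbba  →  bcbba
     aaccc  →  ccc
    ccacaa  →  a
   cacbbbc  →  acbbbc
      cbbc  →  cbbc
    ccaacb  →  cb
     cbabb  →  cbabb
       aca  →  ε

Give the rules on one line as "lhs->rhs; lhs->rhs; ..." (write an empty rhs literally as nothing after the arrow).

aa->; ca->a

  | accbcac => accbac
  | bab
  | bcb
  | bcbba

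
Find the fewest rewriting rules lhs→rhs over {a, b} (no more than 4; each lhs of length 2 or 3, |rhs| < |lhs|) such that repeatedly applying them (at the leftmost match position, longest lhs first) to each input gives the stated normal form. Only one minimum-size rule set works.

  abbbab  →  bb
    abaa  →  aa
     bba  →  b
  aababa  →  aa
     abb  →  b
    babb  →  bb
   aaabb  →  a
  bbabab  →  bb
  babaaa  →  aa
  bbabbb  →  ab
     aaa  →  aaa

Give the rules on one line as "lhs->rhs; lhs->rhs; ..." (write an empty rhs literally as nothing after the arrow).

aab->a; abb->b; ba->; bbb->a

  | abbbab => bbab => bb
  | abaa => aa
  | bba => b
  | aababa => aaba => aa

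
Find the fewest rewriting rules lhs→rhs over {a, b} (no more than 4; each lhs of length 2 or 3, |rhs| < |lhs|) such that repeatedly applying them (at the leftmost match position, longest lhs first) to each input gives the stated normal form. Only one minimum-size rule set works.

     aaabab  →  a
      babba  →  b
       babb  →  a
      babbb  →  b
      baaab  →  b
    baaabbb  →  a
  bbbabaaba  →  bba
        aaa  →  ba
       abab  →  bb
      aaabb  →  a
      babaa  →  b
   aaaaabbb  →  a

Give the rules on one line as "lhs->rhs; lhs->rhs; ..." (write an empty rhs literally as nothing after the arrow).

aa->b; ab->b; baa->; bbb->a

  | aaabab => babab => bbab => bbb => a
  | babba => bbba => aa => b
  | babb => bbb => a
  | babbb => bbbb => ab => b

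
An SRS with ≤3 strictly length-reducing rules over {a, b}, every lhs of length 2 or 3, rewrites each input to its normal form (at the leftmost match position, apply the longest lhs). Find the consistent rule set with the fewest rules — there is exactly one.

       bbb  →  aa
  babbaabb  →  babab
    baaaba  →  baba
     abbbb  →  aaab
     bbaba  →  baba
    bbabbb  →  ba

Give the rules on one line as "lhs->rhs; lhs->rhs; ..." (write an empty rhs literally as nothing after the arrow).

baa->ba; bb->b; bbb->aa

  | bbb => aa
  | babbaabb => babaabb => bababb => babab
  | baaaba => baaba => baba
  | abbbb => aaab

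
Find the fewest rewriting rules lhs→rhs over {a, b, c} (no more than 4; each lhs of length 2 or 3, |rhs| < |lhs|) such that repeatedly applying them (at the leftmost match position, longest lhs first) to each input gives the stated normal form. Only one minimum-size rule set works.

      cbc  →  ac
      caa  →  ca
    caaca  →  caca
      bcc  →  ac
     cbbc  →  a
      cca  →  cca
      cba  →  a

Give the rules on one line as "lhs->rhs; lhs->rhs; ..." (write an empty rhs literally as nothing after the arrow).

aa->a; bc->a; cb->a

  | cbc => ac
  | caa => ca
  | caaca => caca
  | bcc => ac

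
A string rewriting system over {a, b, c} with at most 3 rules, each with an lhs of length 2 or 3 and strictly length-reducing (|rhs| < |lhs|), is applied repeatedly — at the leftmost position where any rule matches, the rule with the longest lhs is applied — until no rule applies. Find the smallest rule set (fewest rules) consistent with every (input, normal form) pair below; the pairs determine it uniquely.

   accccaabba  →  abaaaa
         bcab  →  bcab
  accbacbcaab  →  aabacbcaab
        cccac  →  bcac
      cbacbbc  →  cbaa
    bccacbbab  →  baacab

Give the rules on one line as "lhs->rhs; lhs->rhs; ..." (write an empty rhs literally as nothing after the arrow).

  | accccaabba => abccaabba => abaaabba => abaaaa
  | bcab
  | accbacbcaab => aabacbcaab
  | cccac => bcac

bb->; cc->a; ccc->bc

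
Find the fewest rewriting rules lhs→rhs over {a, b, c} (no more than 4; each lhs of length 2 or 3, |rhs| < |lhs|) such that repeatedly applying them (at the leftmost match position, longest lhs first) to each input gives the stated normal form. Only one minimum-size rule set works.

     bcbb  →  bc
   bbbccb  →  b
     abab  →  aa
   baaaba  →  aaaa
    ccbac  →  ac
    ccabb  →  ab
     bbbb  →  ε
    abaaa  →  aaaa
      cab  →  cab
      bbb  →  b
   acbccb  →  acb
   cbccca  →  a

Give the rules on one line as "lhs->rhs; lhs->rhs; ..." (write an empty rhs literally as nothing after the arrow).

  | bcbb => bc
  | bbbccb => bccb => bbb => b
  | abab => aa
  | baaaba => aaaba => aaaa

ba->a; bab->a; bb->; cc->b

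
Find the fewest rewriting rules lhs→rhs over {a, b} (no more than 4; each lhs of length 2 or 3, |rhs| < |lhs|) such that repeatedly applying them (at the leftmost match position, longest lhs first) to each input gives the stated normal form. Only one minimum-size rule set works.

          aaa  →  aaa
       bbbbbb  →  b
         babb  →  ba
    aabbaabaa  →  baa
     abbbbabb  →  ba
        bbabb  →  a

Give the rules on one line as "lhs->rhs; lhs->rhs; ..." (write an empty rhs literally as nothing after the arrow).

  | aaa
  | bbbbbb => abbbb => aabb => b
  | babb => ba
  | aabbaabaa => baabaa => baa

aab->; bb->; bbb->ab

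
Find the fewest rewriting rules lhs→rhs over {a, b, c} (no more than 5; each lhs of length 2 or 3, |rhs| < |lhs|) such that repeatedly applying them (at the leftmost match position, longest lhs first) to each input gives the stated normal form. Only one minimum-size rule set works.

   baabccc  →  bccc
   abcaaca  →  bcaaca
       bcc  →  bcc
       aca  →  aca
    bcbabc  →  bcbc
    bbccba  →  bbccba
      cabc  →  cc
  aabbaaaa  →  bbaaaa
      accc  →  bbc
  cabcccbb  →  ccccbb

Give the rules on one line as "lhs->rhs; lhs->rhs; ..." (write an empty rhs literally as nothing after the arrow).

  | baabccc => babccc => bccc
  | abcaaca => bcaaca
  | bcc
  | aca

ab->b; acc->bb; bab->b; cab->c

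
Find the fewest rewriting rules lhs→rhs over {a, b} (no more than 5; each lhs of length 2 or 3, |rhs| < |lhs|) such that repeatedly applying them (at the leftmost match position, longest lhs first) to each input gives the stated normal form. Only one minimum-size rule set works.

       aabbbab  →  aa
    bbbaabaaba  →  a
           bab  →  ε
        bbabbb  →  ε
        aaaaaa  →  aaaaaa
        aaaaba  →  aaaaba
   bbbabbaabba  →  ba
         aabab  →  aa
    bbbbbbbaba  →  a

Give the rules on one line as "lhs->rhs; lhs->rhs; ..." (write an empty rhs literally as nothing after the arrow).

  | aabbbab => aabab => aa
  | bbbaabaaba => baabaaba => bbaaba => baba => a
  | bab => ε
  | bbabbb => bbbb => bb => ε

baa->b; bab->; bb->; bba->b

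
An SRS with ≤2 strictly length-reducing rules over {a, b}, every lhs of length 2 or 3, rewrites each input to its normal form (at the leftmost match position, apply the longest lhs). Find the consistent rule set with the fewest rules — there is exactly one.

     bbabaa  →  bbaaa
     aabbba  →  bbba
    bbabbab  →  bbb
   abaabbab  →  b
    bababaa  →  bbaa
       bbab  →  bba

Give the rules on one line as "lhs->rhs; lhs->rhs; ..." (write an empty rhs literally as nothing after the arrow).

aab->b; ab->a

  | bbabaa => bbaaa
  | aabbba => bbba
  | bbabbab => bbabab => bbaab => bbb
  | abaabbab => aaabbab => abbab => abab => aab => b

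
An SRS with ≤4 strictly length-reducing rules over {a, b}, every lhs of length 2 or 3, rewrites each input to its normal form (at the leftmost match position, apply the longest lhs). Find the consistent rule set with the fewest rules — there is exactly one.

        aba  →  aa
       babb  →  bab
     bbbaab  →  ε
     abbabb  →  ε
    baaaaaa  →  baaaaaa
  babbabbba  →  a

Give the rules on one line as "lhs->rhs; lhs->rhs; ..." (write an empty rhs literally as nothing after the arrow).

aab->b; aba->aa; abb->ab; bb->

  | aba => aa
  | babb => bab
  | bbbaab => baab => bb => ε
  | abbabb => ababb => aabb => bb => ε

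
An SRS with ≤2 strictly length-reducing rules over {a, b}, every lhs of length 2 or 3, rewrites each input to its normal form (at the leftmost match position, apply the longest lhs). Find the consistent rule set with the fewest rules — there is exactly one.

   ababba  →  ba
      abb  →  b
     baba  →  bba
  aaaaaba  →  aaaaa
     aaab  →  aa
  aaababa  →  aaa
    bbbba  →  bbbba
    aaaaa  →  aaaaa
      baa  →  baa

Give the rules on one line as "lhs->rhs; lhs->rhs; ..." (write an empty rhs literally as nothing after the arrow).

  | ababba => abba => ba
  | abb => b
  | baba => bba
  | aaaaaba => aaaaa

ab->; bab->bb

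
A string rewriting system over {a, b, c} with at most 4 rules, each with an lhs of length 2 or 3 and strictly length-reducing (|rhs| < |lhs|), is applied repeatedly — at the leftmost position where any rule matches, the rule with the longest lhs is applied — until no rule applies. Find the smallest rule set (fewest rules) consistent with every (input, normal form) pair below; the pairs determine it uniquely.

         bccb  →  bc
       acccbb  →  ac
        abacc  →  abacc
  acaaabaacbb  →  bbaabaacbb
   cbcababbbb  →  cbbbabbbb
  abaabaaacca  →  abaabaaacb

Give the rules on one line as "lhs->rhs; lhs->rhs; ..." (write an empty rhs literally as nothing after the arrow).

  | bccb => bc
  | acccbb => accb => ac
  | abacc
  | acaaabaacbb => bbaabaacbb

aca->bb; ca->b; ccb->c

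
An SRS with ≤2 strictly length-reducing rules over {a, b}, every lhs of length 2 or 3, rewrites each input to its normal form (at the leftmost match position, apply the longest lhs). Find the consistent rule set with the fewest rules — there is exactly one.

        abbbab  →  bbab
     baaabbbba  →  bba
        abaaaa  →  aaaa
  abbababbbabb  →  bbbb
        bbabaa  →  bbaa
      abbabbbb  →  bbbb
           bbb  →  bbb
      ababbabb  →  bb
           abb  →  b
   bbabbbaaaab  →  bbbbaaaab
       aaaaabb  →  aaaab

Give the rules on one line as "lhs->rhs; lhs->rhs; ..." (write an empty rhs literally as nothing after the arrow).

aba->a; abb->b

  | abbbab => bbab
  | baaabbbba => baabbba => babba => bba
  | abaaaa => aaaa
  | abbababbbabb => bababbbabb => babbbabb => bbbabb => bbbb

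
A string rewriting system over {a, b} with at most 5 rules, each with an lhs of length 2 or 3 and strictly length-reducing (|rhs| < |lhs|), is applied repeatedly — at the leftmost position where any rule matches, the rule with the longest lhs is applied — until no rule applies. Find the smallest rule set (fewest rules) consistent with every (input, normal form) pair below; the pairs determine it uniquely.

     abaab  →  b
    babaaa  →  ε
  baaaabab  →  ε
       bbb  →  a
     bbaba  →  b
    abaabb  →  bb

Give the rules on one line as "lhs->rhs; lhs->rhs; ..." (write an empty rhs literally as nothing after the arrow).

  | abaab => aab => b
  | babaaa => baaa => aa => ε
  | baaaabab => aaabab => abab => ab => ε
  | bbb => a

aa->; ab->; ba->; bbb->a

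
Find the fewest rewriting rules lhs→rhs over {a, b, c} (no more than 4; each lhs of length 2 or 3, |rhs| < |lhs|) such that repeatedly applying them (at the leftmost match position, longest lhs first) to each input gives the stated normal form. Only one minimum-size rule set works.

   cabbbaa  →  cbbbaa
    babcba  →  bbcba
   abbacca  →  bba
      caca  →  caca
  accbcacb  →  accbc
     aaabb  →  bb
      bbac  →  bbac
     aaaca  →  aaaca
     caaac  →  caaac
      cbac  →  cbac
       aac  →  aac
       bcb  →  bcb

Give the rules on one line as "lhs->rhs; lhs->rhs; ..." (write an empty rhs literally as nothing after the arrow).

ab->b; acb->; cca->

  | cabbbaa => cbbbaa
  | babcba => bbcba
  | abbacca => bbacca => bba
  | caca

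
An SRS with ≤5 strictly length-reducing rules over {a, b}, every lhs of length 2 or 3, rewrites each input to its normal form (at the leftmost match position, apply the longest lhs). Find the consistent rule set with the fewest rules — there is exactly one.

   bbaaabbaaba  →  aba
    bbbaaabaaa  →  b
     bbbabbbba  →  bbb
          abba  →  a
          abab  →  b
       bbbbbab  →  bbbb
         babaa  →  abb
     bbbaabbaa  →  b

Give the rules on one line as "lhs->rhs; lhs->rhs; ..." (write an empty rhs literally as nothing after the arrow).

  | bbaaabbaaba => aabbaaba => bbaaba => aba
  | bbbaaabaaa => baabaaa => bbaaa => aa => b
  | bbbabbbba => bbbbba => bbb
  | abba => a

aa->b; aab->b; bab->ab; bba->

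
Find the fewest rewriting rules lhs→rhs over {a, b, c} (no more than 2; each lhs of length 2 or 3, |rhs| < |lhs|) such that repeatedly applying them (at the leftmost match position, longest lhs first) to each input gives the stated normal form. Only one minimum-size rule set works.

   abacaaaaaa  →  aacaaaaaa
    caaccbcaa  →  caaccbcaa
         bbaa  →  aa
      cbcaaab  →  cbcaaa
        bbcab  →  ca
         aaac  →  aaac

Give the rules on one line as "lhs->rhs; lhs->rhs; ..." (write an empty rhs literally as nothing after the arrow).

ab->a; bb->

  | abacaaaaaa => aacaaaaaa
  | caaccbcaa
  | bbaa => aa
  | cbcaaab => cbcaaa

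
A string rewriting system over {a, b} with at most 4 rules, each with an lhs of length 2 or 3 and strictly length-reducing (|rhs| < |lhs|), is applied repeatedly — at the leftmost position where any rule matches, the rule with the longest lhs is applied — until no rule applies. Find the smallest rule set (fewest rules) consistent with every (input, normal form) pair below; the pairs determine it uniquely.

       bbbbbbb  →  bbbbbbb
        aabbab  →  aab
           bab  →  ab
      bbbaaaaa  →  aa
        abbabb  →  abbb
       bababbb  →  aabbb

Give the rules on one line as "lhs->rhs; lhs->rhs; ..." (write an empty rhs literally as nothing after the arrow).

  | bbbbbbb
  | aabbab => aaaab => abab => aab
  | bab => ab
  | bbbaaaaa => baaaaaa => aaaaaa => abaaa => aaaa => aba => aa

aaa->ab; ba->a; bba->aa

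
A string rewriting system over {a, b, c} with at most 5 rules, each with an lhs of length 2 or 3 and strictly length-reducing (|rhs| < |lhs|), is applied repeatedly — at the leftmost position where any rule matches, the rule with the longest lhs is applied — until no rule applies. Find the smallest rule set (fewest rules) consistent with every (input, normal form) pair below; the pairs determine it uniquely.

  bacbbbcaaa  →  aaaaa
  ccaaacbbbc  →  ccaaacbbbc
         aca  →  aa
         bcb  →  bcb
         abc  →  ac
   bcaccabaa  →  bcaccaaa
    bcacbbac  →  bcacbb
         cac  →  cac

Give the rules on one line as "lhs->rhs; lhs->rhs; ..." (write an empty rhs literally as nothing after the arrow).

  | bacbbbcaaa => aabbbcaaa => aabbcaaa => aabcaaa => aacaaa => aaaaa
  | ccaaacbbbc
  | aca => aa
  | bcb

ab->a; aca->aa; baa->bb; bac->aa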